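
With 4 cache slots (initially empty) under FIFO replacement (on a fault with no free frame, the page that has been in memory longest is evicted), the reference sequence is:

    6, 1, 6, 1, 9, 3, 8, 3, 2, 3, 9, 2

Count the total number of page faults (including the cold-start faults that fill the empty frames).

6 → fault, frames (6)
1 → fault, frames (6 1)
6 → hit
1 → hit
9 → fault, frames (6 1 9)
3 → fault, frames (6 1 9 3)
8 → fault, evict 6, frames (1 9 3 8)
3 → hit
2 → fault, evict 1, frames (9 3 8 2)
3 → hit
9 → hit
2 → hit
Page faults: 6.

6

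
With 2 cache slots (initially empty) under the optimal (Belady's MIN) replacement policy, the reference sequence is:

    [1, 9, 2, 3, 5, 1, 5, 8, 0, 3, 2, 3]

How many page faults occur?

9

1 -> fault, frames {1}
9 -> fault, frames {1,9}
2 -> fault, evict 9, frames {1,2}
3 -> fault, evict 2, frames {1,3}
5 -> fault, evict 3, frames {1,5}
1 -> hit
5 -> hit
8 -> fault, evict 5, frames {1,8}
0 -> fault, evict 8, frames {1,0}
3 -> fault, evict 0, frames {1,3}
2 -> fault, evict 1, frames {3,2}
3 -> hit
Page faults: 9.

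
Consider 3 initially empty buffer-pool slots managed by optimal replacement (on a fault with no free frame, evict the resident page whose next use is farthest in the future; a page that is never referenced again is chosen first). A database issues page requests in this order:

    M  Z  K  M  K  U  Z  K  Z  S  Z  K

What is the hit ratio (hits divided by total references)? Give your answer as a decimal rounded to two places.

0.58

M -> fault, frames (M)
Z -> fault, frames (M Z)
K -> fault, frames (M Z K)
M -> hit
K -> hit
U -> fault, evict M, frames (Z K U)
Z -> hit
K -> hit
Z -> hit
S -> fault, evict U, frames (Z K S)
Z -> hit
K -> hit
Hits: 7 of 12 references → 7/12 = 0.5833.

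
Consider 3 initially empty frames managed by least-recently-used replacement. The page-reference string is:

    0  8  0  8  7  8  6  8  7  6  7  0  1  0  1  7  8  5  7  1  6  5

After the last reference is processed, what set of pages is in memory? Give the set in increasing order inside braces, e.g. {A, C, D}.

0 → fault, frames {0}
8 → fault, frames {0,8}
0 → hit
8 → hit
7 → fault, frames {0,8,7}
8 → hit
6 → fault, evict 0, frames {7,8,6}
8 → hit
7 → hit
6 → hit
7 → hit
0 → fault, evict 8, frames {6,7,0}
1 → fault, evict 6, frames {7,0,1}
0 → hit
1 → hit
7 → hit
8 → fault, evict 0, frames {1,7,8}
5 → fault, evict 1, frames {7,8,5}
7 → hit
1 → fault, evict 8, frames {5,7,1}
6 → fault, evict 5, frames {7,1,6}
5 → fault, evict 7, frames {1,6,5}

{1, 5, 6}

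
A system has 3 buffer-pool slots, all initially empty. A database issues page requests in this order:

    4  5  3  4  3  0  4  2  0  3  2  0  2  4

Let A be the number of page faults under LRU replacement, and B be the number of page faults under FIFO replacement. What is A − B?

Under LRU: F F F . . F . F . F . . . F → 7 faults.
Under FIFO: F F F . . F F F . F . F . F → 9 faults.
A − B = 7 − 9 = -2.

-2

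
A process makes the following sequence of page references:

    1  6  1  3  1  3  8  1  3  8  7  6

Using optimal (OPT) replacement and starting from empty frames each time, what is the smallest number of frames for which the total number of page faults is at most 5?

f=1: 12 faults
f=2: 7 faults
f=3: 6 faults
f=4: 5 faults
f=5: 5 faults
Smallest f with faults ≤ 5 is 4.

4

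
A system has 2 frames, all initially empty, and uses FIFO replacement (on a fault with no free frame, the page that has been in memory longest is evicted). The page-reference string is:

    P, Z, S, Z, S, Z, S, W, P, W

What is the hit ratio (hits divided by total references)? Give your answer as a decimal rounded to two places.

0.50

P -> miss, frames [P]
Z -> miss, frames [P, Z]
S -> miss, evict P, frames [Z, S]
Z -> hit
S -> hit
Z -> hit
S -> hit
W -> miss, evict Z, frames [S, W]
P -> miss, evict S, frames [W, P]
W -> hit
Hits: 5 of 10 references → 5/10 = 0.5000.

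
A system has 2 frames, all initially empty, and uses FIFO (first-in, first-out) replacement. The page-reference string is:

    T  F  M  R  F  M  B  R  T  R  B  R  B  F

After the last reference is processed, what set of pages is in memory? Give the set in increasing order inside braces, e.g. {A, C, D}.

T -> miss, frames {T}
F -> miss, frames {T,F}
M -> miss, evict T, frames {F,M}
R -> miss, evict F, frames {M,R}
F -> miss, evict M, frames {R,F}
M -> miss, evict R, frames {F,M}
B -> miss, evict F, frames {M,B}
R -> miss, evict M, frames {B,R}
T -> miss, evict B, frames {R,T}
R -> hit
B -> miss, evict R, frames {T,B}
R -> miss, evict T, frames {B,R}
B -> hit
F -> miss, evict B, frames {R,F}

{F, R}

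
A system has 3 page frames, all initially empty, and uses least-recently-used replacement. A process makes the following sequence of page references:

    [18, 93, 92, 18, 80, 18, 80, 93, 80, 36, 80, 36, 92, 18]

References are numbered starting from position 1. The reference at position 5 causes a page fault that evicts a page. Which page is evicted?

pos 1: 18: fault, frames [18]
pos 2: 93: fault, frames [18, 93]
pos 3: 92: fault, frames [18, 93, 92]
pos 4: 18: hit
pos 5: 80: fault, evict 93, frames [92, 18, 80]
At position 5, page 93 is evicted.

93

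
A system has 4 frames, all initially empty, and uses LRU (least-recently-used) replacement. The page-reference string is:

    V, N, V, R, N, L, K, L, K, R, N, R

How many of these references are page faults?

5

V: fault, frames (V)
N: fault, frames (V N)
V: hit
R: fault, frames (N V R)
N: hit
L: fault, frames (V R N L)
K: fault, evict V, frames (R N L K)
L: hit
K: hit
R: hit
N: hit
R: hit
Page faults: 5.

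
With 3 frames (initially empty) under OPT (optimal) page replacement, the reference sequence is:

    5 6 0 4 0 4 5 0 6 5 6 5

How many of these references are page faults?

5

5: fault, frames (5)
6: fault, frames (5 6)
0: fault, frames (5 6 0)
4: fault, evict 6, frames (5 0 4)
0: hit
4: hit
5: hit
0: hit
6: fault, evict 4, frames (5 0 6)
5: hit
6: hit
5: hit
Page faults: 5.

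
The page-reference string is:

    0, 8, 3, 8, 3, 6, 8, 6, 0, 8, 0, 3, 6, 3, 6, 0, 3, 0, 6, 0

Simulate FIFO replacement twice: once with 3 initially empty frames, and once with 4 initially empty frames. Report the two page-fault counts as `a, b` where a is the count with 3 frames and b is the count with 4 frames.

9, 4

3 frames: F F F . . F . . F F . F F . . F . . . . → 9 faults.
4 frames: F F F . . F . . . . . . . . . . . . . . → 4 faults.
4 < 9: adding a frame reduced faults, as is typical.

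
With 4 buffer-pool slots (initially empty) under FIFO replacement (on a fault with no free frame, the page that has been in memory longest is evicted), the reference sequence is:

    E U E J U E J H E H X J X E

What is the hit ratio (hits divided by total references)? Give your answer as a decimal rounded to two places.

0.57

E: fault, frames [E]
U: fault, frames [E, U]
E: hit
J: fault, frames [E, U, J]
U: hit
E: hit
J: hit
H: fault, frames [E, U, J, H]
E: hit
H: hit
X: fault, evict E, frames [U, J, H, X]
J: hit
X: hit
E: fault, evict U, frames [J, H, X, E]
Hits: 8 of 14 references → 8/14 = 0.5714.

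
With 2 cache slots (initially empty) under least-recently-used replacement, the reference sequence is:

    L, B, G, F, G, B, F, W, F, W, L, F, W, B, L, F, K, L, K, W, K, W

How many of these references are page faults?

L -> fault, frames (L)
B -> fault, frames (L B)
G -> fault, evict L, frames (B G)
F -> fault, evict B, frames (G F)
G -> hit
B -> fault, evict F, frames (G B)
F -> fault, evict G, frames (B F)
W -> fault, evict B, frames (F W)
F -> hit
W -> hit
L -> fault, evict F, frames (W L)
F -> fault, evict W, frames (L F)
W -> fault, evict L, frames (F W)
B -> fault, evict F, frames (W B)
L -> fault, evict W, frames (B L)
F -> fault, evict B, frames (L F)
K -> fault, evict L, frames (F K)
L -> fault, evict F, frames (K L)
K -> hit
W -> fault, evict L, frames (K W)
K -> hit
W -> hit
Page faults: 16.

16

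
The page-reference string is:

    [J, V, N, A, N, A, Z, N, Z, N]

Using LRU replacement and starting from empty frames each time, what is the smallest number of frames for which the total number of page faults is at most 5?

f=1: 10 faults
f=2: 6 faults
f=3: 5 faults
f=4: 5 faults
f=5: 5 faults
Smallest f with faults ≤ 5 is 3.

3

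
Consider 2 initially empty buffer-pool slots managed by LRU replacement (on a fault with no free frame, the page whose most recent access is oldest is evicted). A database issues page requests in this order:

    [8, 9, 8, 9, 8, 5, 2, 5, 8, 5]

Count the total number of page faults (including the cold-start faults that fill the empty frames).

8: miss, frames [8]
9: miss, frames [8, 9]
8: hit
9: hit
8: hit
5: miss, evict 9, frames [8, 5]
2: miss, evict 8, frames [5, 2]
5: hit
8: miss, evict 2, frames [5, 8]
5: hit
Page faults: 5.

5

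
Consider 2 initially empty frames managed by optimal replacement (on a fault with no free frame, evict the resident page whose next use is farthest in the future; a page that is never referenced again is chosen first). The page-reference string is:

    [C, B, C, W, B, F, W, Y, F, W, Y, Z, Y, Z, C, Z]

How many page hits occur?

8

C -> miss, frames (C)
B -> miss, frames (C B)
C -> hit
W -> miss, evict C, frames (B W)
B -> hit
F -> miss, evict B, frames (W F)
W -> hit
Y -> miss, evict W, frames (F Y)
F -> hit
W -> miss, evict F, frames (Y W)
Y -> hit
Z -> miss, evict W, frames (Y Z)
Y -> hit
Z -> hit
C -> miss, evict Y, frames (Z C)
Z -> hit
Hits: 8.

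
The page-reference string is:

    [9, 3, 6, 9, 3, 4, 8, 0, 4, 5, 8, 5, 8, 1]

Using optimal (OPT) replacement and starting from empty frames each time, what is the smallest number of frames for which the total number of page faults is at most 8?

3

f=1: 14 faults
f=2: 10 faults
f=3: 8 faults
f=4: 8 faults
f=5: 8 faults
f=6: 8 faults
f=7: 8 faults
f=8: 8 faults
Smallest f with faults ≤ 8 is 3.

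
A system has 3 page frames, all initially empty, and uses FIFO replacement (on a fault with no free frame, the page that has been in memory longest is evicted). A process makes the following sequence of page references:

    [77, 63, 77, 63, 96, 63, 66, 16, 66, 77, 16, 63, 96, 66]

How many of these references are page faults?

77 -> miss, frames [77]
63 -> miss, frames [77, 63]
77 -> hit
63 -> hit
96 -> miss, frames [77, 63, 96]
63 -> hit
66 -> miss, evict 77, frames [63, 96, 66]
16 -> miss, evict 63, frames [96, 66, 16]
66 -> hit
77 -> miss, evict 96, frames [66, 16, 77]
16 -> hit
63 -> miss, evict 66, frames [16, 77, 63]
96 -> miss, evict 16, frames [77, 63, 96]
66 -> miss, evict 77, frames [63, 96, 66]
Page faults: 9.

9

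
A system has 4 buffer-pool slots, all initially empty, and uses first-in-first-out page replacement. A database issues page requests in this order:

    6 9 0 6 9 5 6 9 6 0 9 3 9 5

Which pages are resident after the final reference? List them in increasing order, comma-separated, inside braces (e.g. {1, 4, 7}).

6 → fault, frames [6]
9 → fault, frames [6, 9]
0 → fault, frames [6, 9, 0]
6 → hit
9 → hit
5 → fault, frames [6, 9, 0, 5]
6 → hit
9 → hit
6 → hit
0 → hit
9 → hit
3 → fault, evict 6, frames [9, 0, 5, 3]
9 → hit
5 → hit

{0, 3, 5, 9}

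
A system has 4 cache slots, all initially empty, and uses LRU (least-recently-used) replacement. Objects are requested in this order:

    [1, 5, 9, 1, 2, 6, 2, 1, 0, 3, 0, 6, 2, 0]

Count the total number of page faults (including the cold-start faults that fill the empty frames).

1 -> miss, frames {1}
5 -> miss, frames {1,5}
9 -> miss, frames {1,5,9}
1 -> hit
2 -> miss, frames {5,9,1,2}
6 -> miss, evict 5, frames {9,1,2,6}
2 -> hit
1 -> hit
0 -> miss, evict 9, frames {6,2,1,0}
3 -> miss, evict 6, frames {2,1,0,3}
0 -> hit
6 -> miss, evict 2, frames {1,3,0,6}
2 -> miss, evict 1, frames {3,0,6,2}
0 -> hit
Page faults: 9.

9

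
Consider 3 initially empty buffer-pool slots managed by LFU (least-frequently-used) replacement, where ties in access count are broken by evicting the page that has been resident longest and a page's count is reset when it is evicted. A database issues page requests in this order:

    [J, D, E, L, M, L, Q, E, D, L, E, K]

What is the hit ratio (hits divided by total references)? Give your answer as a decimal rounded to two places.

J → miss, frames {J}
D → miss, frames {J,D}
E → miss, frames {J,D,E}
L → miss, evict J, frames {D,E,L}
M → miss, evict D, frames {E,L,M}
L → hit
Q → miss, evict E, frames {L,M,Q}
E → miss, evict M, frames {L,Q,E}
D → miss, evict Q, frames {L,E,D}
L → hit
E → hit
K → miss, evict D, frames {L,E,K}
Hits: 3 of 12 references → 3/12 = 0.2500.

0.25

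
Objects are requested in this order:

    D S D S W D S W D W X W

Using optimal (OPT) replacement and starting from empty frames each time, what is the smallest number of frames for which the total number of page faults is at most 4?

f=1: 12 faults
f=2: 6 faults
f=3: 4 faults
f=4: 4 faults
Smallest f with faults ≤ 4 is 3.

3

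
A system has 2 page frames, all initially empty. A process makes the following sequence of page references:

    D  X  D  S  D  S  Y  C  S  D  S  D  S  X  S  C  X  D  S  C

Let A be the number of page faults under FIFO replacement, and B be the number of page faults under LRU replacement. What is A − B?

Under FIFO: F F . F F . F F F F . . . F F F F F F F → 15 faults.
Under LRU: F F . F . . F F F F . . . F . F F F F F → 13 faults.
A − B = 15 − 13 = 2.

2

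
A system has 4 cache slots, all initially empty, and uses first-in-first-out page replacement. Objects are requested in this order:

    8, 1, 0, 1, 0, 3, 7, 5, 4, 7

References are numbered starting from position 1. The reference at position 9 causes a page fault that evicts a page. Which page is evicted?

0

pos 1: 8 -> miss, frames (8)
pos 2: 1 -> miss, frames (8 1)
pos 3: 0 -> miss, frames (8 1 0)
pos 4: 1 -> hit
pos 5: 0 -> hit
pos 6: 3 -> miss, frames (8 1 0 3)
pos 7: 7 -> miss, evict 8, frames (1 0 3 7)
pos 8: 5 -> miss, evict 1, frames (0 3 7 5)
pos 9: 4 -> miss, evict 0, frames (3 7 5 4)
At position 9, page 0 is evicted.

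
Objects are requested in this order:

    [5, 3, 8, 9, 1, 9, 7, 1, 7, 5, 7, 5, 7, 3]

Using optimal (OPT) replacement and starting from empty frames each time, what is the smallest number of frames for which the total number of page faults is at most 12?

2

f=1: 14 faults
f=2: 8 faults
f=3: 7 faults
f=4: 6 faults
f=5: 6 faults
f=6: 6 faults
Smallest f with faults ≤ 12 is 2.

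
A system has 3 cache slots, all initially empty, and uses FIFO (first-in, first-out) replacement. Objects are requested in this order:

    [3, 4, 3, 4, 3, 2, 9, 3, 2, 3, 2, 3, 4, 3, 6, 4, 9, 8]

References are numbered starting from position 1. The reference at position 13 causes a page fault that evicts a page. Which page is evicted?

pos 1: 3 → miss, frames {3}
pos 2: 4 → miss, frames {3,4}
pos 3: 3 → hit
pos 4: 4 → hit
pos 5: 3 → hit
pos 6: 2 → miss, frames {3,4,2}
pos 7: 9 → miss, evict 3, frames {4,2,9}
pos 8: 3 → miss, evict 4, frames {2,9,3}
pos 9: 2 → hit
pos 10: 3 → hit
pos 11: 2 → hit
pos 12: 3 → hit
pos 13: 4 → miss, evict 2, frames {9,3,4}
At position 13, page 2 is evicted.

2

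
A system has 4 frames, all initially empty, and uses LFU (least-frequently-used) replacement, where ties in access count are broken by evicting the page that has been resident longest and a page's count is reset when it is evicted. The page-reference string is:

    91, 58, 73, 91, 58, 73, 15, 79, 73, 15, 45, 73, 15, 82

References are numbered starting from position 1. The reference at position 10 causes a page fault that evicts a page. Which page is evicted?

79

pos 1: 91 -> miss, frames [91]
pos 2: 58 -> miss, frames [91, 58]
pos 3: 73 -> miss, frames [91, 58, 73]
pos 4: 91 -> hit
pos 5: 58 -> hit
pos 6: 73 -> hit
pos 7: 15 -> miss, frames [91, 58, 73, 15]
pos 8: 79 -> miss, evict 15, frames [91, 58, 73, 79]
pos 9: 73 -> hit
pos 10: 15 -> miss, evict 79, frames [91, 58, 73, 15]
At position 10, page 79 is evicted.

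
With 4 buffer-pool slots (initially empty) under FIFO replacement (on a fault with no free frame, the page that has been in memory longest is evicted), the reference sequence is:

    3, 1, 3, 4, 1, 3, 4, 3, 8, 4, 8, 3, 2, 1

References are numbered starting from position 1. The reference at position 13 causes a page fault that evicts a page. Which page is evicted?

3

pos 1: 3 -> miss, frames [3]
pos 2: 1 -> miss, frames [3, 1]
pos 3: 3 -> hit
pos 4: 4 -> miss, frames [3, 1, 4]
pos 5: 1 -> hit
pos 6: 3 -> hit
pos 7: 4 -> hit
pos 8: 3 -> hit
pos 9: 8 -> miss, frames [3, 1, 4, 8]
pos 10: 4 -> hit
pos 11: 8 -> hit
pos 12: 3 -> hit
pos 13: 2 -> miss, evict 3, frames [1, 4, 8, 2]
At position 13, page 3 is evicted.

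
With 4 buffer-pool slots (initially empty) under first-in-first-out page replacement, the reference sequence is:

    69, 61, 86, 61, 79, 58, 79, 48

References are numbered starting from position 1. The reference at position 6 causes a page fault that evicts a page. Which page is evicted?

pos 1: 69 → fault, frames {69}
pos 2: 61 → fault, frames {69,61}
pos 3: 86 → fault, frames {69,61,86}
pos 4: 61 → hit
pos 5: 79 → fault, frames {69,61,86,79}
pos 6: 58 → fault, evict 69, frames {61,86,79,58}
At position 6, page 69 is evicted.

69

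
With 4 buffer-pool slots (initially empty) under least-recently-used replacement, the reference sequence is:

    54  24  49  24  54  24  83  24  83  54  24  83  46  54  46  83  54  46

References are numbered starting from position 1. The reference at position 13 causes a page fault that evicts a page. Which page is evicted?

49

pos 1: 54 → miss, frames {54}
pos 2: 24 → miss, frames {54,24}
pos 3: 49 → miss, frames {54,24,49}
pos 4: 24 → hit
pos 5: 54 → hit
pos 6: 24 → hit
pos 7: 83 → miss, frames {49,54,24,83}
pos 8: 24 → hit
pos 9: 83 → hit
pos 10: 54 → hit
pos 11: 24 → hit
pos 12: 83 → hit
pos 13: 46 → miss, evict 49, frames {54,24,83,46}
At position 13, page 49 is evicted.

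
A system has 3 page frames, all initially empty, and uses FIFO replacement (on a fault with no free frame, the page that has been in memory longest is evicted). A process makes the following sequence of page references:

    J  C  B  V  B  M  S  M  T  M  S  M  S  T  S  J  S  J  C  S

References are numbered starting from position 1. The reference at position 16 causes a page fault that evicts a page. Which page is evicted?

M

pos 1: J → fault, frames [J]
pos 2: C → fault, frames [J, C]
pos 3: B → fault, frames [J, C, B]
pos 4: V → fault, evict J, frames [C, B, V]
pos 5: B → hit
pos 6: M → fault, evict C, frames [B, V, M]
pos 7: S → fault, evict B, frames [V, M, S]
pos 8: M → hit
pos 9: T → fault, evict V, frames [M, S, T]
pos 10: M → hit
pos 11: S → hit
pos 12: M → hit
pos 13: S → hit
pos 14: T → hit
pos 15: S → hit
pos 16: J → fault, evict M, frames [S, T, J]
At position 16, page M is evicted.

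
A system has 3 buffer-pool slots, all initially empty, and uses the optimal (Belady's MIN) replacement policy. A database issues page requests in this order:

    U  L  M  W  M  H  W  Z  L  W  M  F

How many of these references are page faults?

U: fault, frames [U]
L: fault, frames [U, L]
M: fault, frames [U, L, M]
W: fault, evict U, frames [L, M, W]
M: hit
H: fault, evict M, frames [L, W, H]
W: hit
Z: fault, evict H, frames [L, W, Z]
L: hit
W: hit
M: fault, evict Z, frames [L, W, M]
F: fault, evict M, frames [L, W, F]
Page faults: 8.

8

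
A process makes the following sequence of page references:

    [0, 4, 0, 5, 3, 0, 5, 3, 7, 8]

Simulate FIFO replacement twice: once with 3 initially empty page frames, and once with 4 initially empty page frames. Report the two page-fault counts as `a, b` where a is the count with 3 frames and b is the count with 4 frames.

7, 6

3 frames: F F . F F F . . F F → 7 faults.
4 frames: F F . F F . . . F F → 6 faults.
6 < 7: adding a frame reduced faults, as is typical.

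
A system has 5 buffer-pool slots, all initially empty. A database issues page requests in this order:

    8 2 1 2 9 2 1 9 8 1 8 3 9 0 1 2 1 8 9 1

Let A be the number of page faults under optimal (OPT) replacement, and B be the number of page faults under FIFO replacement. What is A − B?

Under OPT: F F F . F . . . . . . F . F . . . . . . → 6 faults.
Under FIFO: F F F . F . . . . . . F . F . . . F . . → 7 faults.
A − B = 6 − 7 = -1.

-1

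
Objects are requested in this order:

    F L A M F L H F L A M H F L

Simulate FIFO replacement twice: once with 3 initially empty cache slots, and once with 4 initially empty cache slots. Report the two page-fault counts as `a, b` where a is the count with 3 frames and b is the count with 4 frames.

3 frames: F F F F F F F . . F F . F F → 11 faults.
4 frames: F F F F . . F F F F F F F F → 12 faults.
12 > 11: adding a frame increased faults — Belady's anomaly.

11, 12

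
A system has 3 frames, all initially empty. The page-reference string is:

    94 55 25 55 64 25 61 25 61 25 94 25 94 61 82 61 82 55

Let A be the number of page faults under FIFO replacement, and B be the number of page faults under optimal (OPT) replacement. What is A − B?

3

Under FIFO: F F F . F . F . . . F F . . F F . F → 10 faults.
Under OPT: F F F . F . F . . . . . . . F . . F → 7 faults.
A − B = 10 − 7 = 3.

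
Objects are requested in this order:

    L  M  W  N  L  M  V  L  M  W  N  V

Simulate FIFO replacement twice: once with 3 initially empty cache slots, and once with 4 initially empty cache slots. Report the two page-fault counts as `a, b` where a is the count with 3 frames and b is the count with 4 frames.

3 frames: F F F F F F F . . F F . → 9 faults.
4 frames: F F F F . . F F F F F F → 10 faults.
10 > 9: adding a frame increased faults — Belady's anomaly.

9, 10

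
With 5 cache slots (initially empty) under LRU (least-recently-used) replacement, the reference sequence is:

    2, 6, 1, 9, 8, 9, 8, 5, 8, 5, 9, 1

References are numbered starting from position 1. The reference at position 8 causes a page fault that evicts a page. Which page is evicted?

pos 1: 2 → miss, frames {2}
pos 2: 6 → miss, frames {2,6}
pos 3: 1 → miss, frames {2,6,1}
pos 4: 9 → miss, frames {2,6,1,9}
pos 5: 8 → miss, frames {2,6,1,9,8}
pos 6: 9 → hit
pos 7: 8 → hit
pos 8: 5 → miss, evict 2, frames {6,1,9,8,5}
At position 8, page 2 is evicted.

2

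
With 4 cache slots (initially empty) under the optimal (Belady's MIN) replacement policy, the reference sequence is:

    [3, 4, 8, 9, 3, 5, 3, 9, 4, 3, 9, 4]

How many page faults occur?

3: fault, frames {3}
4: fault, frames {3,4}
8: fault, frames {3,4,8}
9: fault, frames {3,4,8,9}
3: hit
5: fault, evict 8, frames {3,4,9,5}
3: hit
9: hit
4: hit
3: hit
9: hit
4: hit
Page faults: 5.

5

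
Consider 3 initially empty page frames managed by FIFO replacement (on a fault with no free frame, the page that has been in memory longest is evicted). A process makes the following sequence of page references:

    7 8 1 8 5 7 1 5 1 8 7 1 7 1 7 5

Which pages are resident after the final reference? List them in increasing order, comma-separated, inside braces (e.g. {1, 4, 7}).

{1, 5, 8}

7: miss, frames {7}
8: miss, frames {7,8}
1: miss, frames {7,8,1}
8: hit
5: miss, evict 7, frames {8,1,5}
7: miss, evict 8, frames {1,5,7}
1: hit
5: hit
1: hit
8: miss, evict 1, frames {5,7,8}
7: hit
1: miss, evict 5, frames {7,8,1}
7: hit
1: hit
7: hit
5: miss, evict 7, frames {8,1,5}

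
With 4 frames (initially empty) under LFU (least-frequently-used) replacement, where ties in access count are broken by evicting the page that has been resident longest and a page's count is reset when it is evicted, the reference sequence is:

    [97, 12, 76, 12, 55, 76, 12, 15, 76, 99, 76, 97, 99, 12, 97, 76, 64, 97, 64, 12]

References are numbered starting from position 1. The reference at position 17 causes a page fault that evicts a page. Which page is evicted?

99

pos 1: 97 -> miss, frames [97]
pos 2: 12 -> miss, frames [97, 12]
pos 3: 76 -> miss, frames [97, 12, 76]
pos 4: 12 -> hit
pos 5: 55 -> miss, frames [97, 12, 76, 55]
pos 6: 76 -> hit
pos 7: 12 -> hit
pos 8: 15 -> miss, evict 97, frames [12, 76, 55, 15]
pos 9: 76 -> hit
pos 10: 99 -> miss, evict 55, frames [12, 76, 15, 99]
pos 11: 76 -> hit
pos 12: 97 -> miss, evict 15, frames [12, 76, 99, 97]
pos 13: 99 -> hit
pos 14: 12 -> hit
pos 15: 97 -> hit
pos 16: 76 -> hit
pos 17: 64 -> miss, evict 99, frames [12, 76, 97, 64]
At position 17, page 99 is evicted.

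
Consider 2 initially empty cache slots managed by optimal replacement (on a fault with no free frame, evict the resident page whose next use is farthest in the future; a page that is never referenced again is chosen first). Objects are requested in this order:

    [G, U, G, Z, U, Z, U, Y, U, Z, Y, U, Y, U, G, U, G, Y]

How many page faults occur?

G → fault, frames (G)
U → fault, frames (G U)
G → hit
Z → fault, evict G, frames (U Z)
U → hit
Z → hit
U → hit
Y → fault, evict Z, frames (U Y)
U → hit
Z → fault, evict U, frames (Y Z)
Y → hit
U → fault, evict Z, frames (Y U)
Y → hit
U → hit
G → fault, evict Y, frames (U G)
U → hit
G → hit
Y → fault, evict G, frames (U Y)
Page faults: 8.

8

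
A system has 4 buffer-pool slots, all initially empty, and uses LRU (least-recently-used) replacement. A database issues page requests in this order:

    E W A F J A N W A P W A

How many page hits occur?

4

E → fault, frames [E]
W → fault, frames [E, W]
A → fault, frames [E, W, A]
F → fault, frames [E, W, A, F]
J → fault, evict E, frames [W, A, F, J]
A → hit
N → fault, evict W, frames [F, J, A, N]
W → fault, evict F, frames [J, A, N, W]
A → hit
P → fault, evict J, frames [N, W, A, P]
W → hit
A → hit
Hits: 4.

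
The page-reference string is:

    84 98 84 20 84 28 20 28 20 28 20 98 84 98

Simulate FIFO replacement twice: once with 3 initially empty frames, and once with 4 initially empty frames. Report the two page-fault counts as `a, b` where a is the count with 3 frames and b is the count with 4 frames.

6, 4

3 frames: F F . F . F . . . . . . F F → 6 faults.
4 frames: F F . F . F . . . . . . . . → 4 faults.
4 < 6: adding a frame reduced faults, as is typical.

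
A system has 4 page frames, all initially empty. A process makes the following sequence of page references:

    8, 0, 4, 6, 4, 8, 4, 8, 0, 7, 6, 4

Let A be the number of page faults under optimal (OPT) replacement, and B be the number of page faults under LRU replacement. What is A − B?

Under OPT: F F F F . . . . . F . . → 5 faults.
Under LRU: F F F F . . . . . F F F → 7 faults.
A − B = 5 − 7 = -2.

-2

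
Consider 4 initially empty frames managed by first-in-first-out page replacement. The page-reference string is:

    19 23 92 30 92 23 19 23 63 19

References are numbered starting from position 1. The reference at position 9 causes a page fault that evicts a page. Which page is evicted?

pos 1: 19: miss, frames [19]
pos 2: 23: miss, frames [19, 23]
pos 3: 92: miss, frames [19, 23, 92]
pos 4: 30: miss, frames [19, 23, 92, 30]
pos 5: 92: hit
pos 6: 23: hit
pos 7: 19: hit
pos 8: 23: hit
pos 9: 63: miss, evict 19, frames [23, 92, 30, 63]
At position 9, page 19 is evicted.

19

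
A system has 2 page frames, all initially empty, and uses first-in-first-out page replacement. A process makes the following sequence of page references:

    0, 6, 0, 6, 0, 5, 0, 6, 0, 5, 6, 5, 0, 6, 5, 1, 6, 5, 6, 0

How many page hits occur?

7

0: miss, frames {0}
6: miss, frames {0,6}
0: hit
6: hit
0: hit
5: miss, evict 0, frames {6,5}
0: miss, evict 6, frames {5,0}
6: miss, evict 5, frames {0,6}
0: hit
5: miss, evict 0, frames {6,5}
6: hit
5: hit
0: miss, evict 6, frames {5,0}
6: miss, evict 5, frames {0,6}
5: miss, evict 0, frames {6,5}
1: miss, evict 6, frames {5,1}
6: miss, evict 5, frames {1,6}
5: miss, evict 1, frames {6,5}
6: hit
0: miss, evict 6, frames {5,0}
Hits: 7.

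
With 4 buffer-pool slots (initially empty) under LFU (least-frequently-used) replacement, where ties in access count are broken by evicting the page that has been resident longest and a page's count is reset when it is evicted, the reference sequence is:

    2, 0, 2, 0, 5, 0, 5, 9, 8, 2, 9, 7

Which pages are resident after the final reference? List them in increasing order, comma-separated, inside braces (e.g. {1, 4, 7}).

2 → miss, frames [2]
0 → miss, frames [2, 0]
2 → hit
0 → hit
5 → miss, frames [2, 0, 5]
0 → hit
5 → hit
9 → miss, frames [2, 0, 5, 9]
8 → miss, evict 9, frames [2, 0, 5, 8]
2 → hit
9 → miss, evict 8, frames [2, 0, 5, 9]
7 → miss, evict 9, frames [2, 0, 5, 7]

{0, 2, 5, 7}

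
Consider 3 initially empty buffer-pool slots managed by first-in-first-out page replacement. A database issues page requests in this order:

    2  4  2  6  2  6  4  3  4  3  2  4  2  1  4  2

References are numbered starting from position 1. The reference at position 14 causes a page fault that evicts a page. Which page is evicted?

pos 1: 2 -> fault, frames {2}
pos 2: 4 -> fault, frames {2,4}
pos 3: 2 -> hit
pos 4: 6 -> fault, frames {2,4,6}
pos 5: 2 -> hit
pos 6: 6 -> hit
pos 7: 4 -> hit
pos 8: 3 -> fault, evict 2, frames {4,6,3}
pos 9: 4 -> hit
pos 10: 3 -> hit
pos 11: 2 -> fault, evict 4, frames {6,3,2}
pos 12: 4 -> fault, evict 6, frames {3,2,4}
pos 13: 2 -> hit
pos 14: 1 -> fault, evict 3, frames {2,4,1}
At position 14, page 3 is evicted.

3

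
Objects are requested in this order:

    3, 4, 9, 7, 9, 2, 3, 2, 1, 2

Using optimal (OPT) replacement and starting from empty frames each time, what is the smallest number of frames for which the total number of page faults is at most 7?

f=1: 10 faults
f=2: 7 faults
f=3: 6 faults
f=4: 6 faults
f=5: 6 faults
f=6: 6 faults
Smallest f with faults ≤ 7 is 2.

2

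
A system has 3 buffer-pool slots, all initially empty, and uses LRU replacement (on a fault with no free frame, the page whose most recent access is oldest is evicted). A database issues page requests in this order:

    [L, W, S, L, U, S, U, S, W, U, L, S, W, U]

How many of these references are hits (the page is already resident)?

5

L: miss, frames (L)
W: miss, frames (L W)
S: miss, frames (L W S)
L: hit
U: miss, evict W, frames (S L U)
S: hit
U: hit
S: hit
W: miss, evict L, frames (U S W)
U: hit
L: miss, evict S, frames (W U L)
S: miss, evict W, frames (U L S)
W: miss, evict U, frames (L S W)
U: miss, evict L, frames (S W U)
Hits: 5.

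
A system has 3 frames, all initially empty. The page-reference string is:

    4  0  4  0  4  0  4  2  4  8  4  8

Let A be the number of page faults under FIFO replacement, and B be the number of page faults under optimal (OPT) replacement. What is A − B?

Under FIFO: F F . . . . . F . F F . → 5 faults.
Under OPT: F F . . . . . F . F . . → 4 faults.
A − B = 5 − 4 = 1.

1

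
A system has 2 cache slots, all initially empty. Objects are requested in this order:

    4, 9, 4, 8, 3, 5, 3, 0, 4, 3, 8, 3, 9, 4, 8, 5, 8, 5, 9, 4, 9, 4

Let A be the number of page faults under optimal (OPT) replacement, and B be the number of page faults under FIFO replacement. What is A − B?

-2

Under OPT: F F . F F F . F F . F . F F . F . . F F . . → 13 faults.
Under FIFO: F F . F F F . F F F F . F F F F . . F F . . → 15 faults.
A − B = 13 − 15 = -2.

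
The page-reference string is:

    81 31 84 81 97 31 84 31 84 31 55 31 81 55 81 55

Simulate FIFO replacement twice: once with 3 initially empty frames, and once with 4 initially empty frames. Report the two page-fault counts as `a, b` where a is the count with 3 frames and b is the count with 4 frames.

7, 6

3 frames: F F F . F . . . . . F F F . . . → 7 faults.
4 frames: F F F . F . . . . . F . F . . . → 6 faults.
6 < 7: adding a frame reduced faults, as is typical.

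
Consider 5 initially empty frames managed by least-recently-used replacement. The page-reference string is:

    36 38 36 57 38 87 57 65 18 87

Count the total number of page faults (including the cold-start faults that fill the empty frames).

6

36 -> miss, frames {36}
38 -> miss, frames {36,38}
36 -> hit
57 -> miss, frames {38,36,57}
38 -> hit
87 -> miss, frames {36,57,38,87}
57 -> hit
65 -> miss, frames {36,38,87,57,65}
18 -> miss, evict 36, frames {38,87,57,65,18}
87 -> hit
Page faults: 6.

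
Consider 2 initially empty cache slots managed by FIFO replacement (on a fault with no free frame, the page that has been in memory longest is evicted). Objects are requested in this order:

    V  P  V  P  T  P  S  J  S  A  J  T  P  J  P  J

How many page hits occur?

V -> miss, frames (V)
P -> miss, frames (V P)
V -> hit
P -> hit
T -> miss, evict V, frames (P T)
P -> hit
S -> miss, evict P, frames (T S)
J -> miss, evict T, frames (S J)
S -> hit
A -> miss, evict S, frames (J A)
J -> hit
T -> miss, evict J, frames (A T)
P -> miss, evict A, frames (T P)
J -> miss, evict T, frames (P J)
P -> hit
J -> hit
Hits: 7.

7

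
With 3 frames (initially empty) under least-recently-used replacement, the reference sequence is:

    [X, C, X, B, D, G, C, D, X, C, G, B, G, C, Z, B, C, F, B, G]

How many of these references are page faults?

X → fault, frames [X]
C → fault, frames [X, C]
X → hit
B → fault, frames [C, X, B]
D → fault, evict C, frames [X, B, D]
G → fault, evict X, frames [B, D, G]
C → fault, evict B, frames [D, G, C]
D → hit
X → fault, evict G, frames [C, D, X]
C → hit
G → fault, evict D, frames [X, C, G]
B → fault, evict X, frames [C, G, B]
G → hit
C → hit
Z → fault, evict B, frames [G, C, Z]
B → fault, evict G, frames [C, Z, B]
C → hit
F → fault, evict Z, frames [B, C, F]
B → hit
G → fault, evict C, frames [F, B, G]
Page faults: 13.

13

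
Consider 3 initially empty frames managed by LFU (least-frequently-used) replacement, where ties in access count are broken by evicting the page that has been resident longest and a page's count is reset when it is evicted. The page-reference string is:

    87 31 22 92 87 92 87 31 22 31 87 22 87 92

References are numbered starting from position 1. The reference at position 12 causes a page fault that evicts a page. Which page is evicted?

31

pos 1: 87 → miss, frames {87}
pos 2: 31 → miss, frames {87,31}
pos 3: 22 → miss, frames {87,31,22}
pos 4: 92 → miss, evict 87, frames {31,22,92}
pos 5: 87 → miss, evict 31, frames {22,92,87}
pos 6: 92 → hit
pos 7: 87 → hit
pos 8: 31 → miss, evict 22, frames {92,87,31}
pos 9: 22 → miss, evict 31, frames {92,87,22}
pos 10: 31 → miss, evict 22, frames {92,87,31}
pos 11: 87 → hit
pos 12: 22 → miss, evict 31, frames {92,87,22}
At position 12, page 31 is evicted.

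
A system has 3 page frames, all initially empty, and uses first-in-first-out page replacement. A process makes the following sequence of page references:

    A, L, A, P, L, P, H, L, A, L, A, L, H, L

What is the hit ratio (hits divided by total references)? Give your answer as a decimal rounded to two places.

0.57

A: fault, frames [A]
L: fault, frames [A, L]
A: hit
P: fault, frames [A, L, P]
L: hit
P: hit
H: fault, evict A, frames [L, P, H]
L: hit
A: fault, evict L, frames [P, H, A]
L: fault, evict P, frames [H, A, L]
A: hit
L: hit
H: hit
L: hit
Hits: 8 of 14 references → 8/14 = 0.5714.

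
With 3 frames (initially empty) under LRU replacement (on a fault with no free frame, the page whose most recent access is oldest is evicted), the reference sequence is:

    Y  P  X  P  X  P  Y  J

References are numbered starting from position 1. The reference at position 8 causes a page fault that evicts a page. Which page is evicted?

pos 1: Y -> fault, frames [Y]
pos 2: P -> fault, frames [Y, P]
pos 3: X -> fault, frames [Y, P, X]
pos 4: P -> hit
pos 5: X -> hit
pos 6: P -> hit
pos 7: Y -> hit
pos 8: J -> fault, evict X, frames [P, Y, J]
At position 8, page X is evicted.

X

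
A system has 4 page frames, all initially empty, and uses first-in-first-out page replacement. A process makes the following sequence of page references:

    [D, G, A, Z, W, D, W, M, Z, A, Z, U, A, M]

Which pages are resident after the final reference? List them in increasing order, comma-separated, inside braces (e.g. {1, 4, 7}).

D: miss, frames [D]
G: miss, frames [D, G]
A: miss, frames [D, G, A]
Z: miss, frames [D, G, A, Z]
W: miss, evict D, frames [G, A, Z, W]
D: miss, evict G, frames [A, Z, W, D]
W: hit
M: miss, evict A, frames [Z, W, D, M]
Z: hit
A: miss, evict Z, frames [W, D, M, A]
Z: miss, evict W, frames [D, M, A, Z]
U: miss, evict D, frames [M, A, Z, U]
A: hit
M: hit

{A, M, U, Z}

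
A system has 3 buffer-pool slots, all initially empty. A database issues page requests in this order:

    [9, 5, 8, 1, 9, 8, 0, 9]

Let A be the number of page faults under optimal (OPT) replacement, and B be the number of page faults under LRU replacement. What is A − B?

-1

Under OPT: F F F F . . F . → 5 faults.
Under LRU: F F F F F . F . → 6 faults.
A − B = 5 − 6 = -1.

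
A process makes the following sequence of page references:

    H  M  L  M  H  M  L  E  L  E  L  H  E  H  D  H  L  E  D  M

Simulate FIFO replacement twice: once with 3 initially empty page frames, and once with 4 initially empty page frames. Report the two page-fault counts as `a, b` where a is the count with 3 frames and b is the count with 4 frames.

9, 7

3 frames: F F F . . . . F . . . F . . F . F F . F → 9 faults.
4 frames: F F F . . . . F . . . . . . F F . . . F → 7 faults.
7 < 9: adding a frame reduced faults, as is typical.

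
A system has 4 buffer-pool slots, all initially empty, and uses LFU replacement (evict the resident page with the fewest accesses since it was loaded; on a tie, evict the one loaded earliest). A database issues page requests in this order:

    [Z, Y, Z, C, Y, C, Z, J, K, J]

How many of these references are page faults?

6

Z → fault, frames [Z]
Y → fault, frames [Z, Y]
Z → hit
C → fault, frames [Z, Y, C]
Y → hit
C → hit
Z → hit
J → fault, frames [Z, Y, C, J]
K → fault, evict J, frames [Z, Y, C, K]
J → fault, evict K, frames [Z, Y, C, J]
Page faults: 6.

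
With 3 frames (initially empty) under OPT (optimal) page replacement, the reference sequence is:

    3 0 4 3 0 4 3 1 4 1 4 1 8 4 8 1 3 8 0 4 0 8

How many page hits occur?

3 → miss, frames [3]
0 → miss, frames [3, 0]
4 → miss, frames [3, 0, 4]
3 → hit
0 → hit
4 → hit
3 → hit
1 → miss, evict 0, frames [3, 4, 1]
4 → hit
1 → hit
4 → hit
1 → hit
8 → miss, evict 3, frames [4, 1, 8]
4 → hit
8 → hit
1 → hit
3 → miss, evict 1, frames [4, 8, 3]
8 → hit
0 → miss, evict 3, frames [4, 8, 0]
4 → hit
0 → hit
8 → hit
Hits: 15.

15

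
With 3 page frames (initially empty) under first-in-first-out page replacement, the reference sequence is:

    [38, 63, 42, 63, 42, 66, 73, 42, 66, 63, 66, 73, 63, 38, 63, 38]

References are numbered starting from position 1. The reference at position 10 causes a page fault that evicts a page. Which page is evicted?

42

pos 1: 38 → fault, frames {38}
pos 2: 63 → fault, frames {38,63}
pos 3: 42 → fault, frames {38,63,42}
pos 4: 63 → hit
pos 5: 42 → hit
pos 6: 66 → fault, evict 38, frames {63,42,66}
pos 7: 73 → fault, evict 63, frames {42,66,73}
pos 8: 42 → hit
pos 9: 66 → hit
pos 10: 63 → fault, evict 42, frames {66,73,63}
At position 10, page 42 is evicted.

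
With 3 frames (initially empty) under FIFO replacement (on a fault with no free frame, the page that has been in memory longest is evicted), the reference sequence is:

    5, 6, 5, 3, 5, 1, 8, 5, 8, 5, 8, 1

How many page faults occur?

5: fault, frames (5)
6: fault, frames (5 6)
5: hit
3: fault, frames (5 6 3)
5: hit
1: fault, evict 5, frames (6 3 1)
8: fault, evict 6, frames (3 1 8)
5: fault, evict 3, frames (1 8 5)
8: hit
5: hit
8: hit
1: hit
Page faults: 6.

6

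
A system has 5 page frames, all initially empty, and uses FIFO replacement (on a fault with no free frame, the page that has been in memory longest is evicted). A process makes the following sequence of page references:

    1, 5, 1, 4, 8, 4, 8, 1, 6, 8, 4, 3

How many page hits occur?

1 → fault, frames {1}
5 → fault, frames {1,5}
1 → hit
4 → fault, frames {1,5,4}
8 → fault, frames {1,5,4,8}
4 → hit
8 → hit
1 → hit
6 → fault, frames {1,5,4,8,6}
8 → hit
4 → hit
3 → fault, evict 1, frames {5,4,8,6,3}
Hits: 6.

6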